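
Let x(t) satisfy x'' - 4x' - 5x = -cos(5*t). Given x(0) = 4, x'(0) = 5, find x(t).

x = sin(5*t)/65 + 3*cos(5*t)/130 + 89*exp(5*t)/60 + 389*exp(-t)/156

Characteristic equation r² - 4r - 5 = 0 factors as (r + 1)(r - 5) = 0, so r = -1, 5.
Hence x_h = C1*exp(-t) + C2*exp(5*t).
Try x_p = A*cos(5*t) + B*sin(5*t). Substituting and equating the coefficients of cos(5t) and sin(5t) gives A = 3/130, B = 1/65, so x_p = sin(5*t)/65 + 3*cos(5*t)/130.
General solution: x = sin(5*t)/65 + 3*cos(5*t)/130 + C1*exp(-t) + C2*exp(5*t).
Apply the initial conditions: x(0) = 3/130 + C1 + C2 = 4 and x'(0) = 1/13 - C1 + 5*C2 = 5. Solving gives C1 = 389/156, C2 = 89/60.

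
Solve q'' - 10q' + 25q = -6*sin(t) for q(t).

q = -36*sin(t)/169 - 15*cos(t)/169 + C1*exp(5*t) + C2*t*exp(5*t)

Characteristic equation r² - 10r + 25 = 0 has discriminant (-10)² - 4·(25) = 0, so r = 5 is a repeated root.
Hence q_h = (C1 + C2*t)*exp(5*t).
Try q_p = A*cos(t) + B*sin(t). Substituting and equating the coefficients of cos(t) and sin(t) gives A = -15/169, B = -36/169, so q_p = -36*sin(t)/169 - 15*cos(t)/169.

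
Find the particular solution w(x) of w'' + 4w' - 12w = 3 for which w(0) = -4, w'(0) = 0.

Characteristic equation r² + 4r - 12 = 0 factors as (r + 6)(r - 2) = 0, so r = -6, 2.
Hence w_h = C1*exp(-6*x) + C2*exp(2*x).
For the particular solution try w_p = A0. Substituting and matching coefficients of each power of x gives A0 = -1/4, so w_p = -1/4.
General solution: w = -1/4 + C1*exp(-6*x) + C2*exp(2*x).
Apply the initial conditions: w(0) = -1/4 + C1 + C2 = -4 and w'(0) = -6*C1 + 2*C2 = 0. Solving gives C1 = -15/16, C2 = -45/16.

w = -1/4 - 45*exp(2*x)/16 - 15*exp(-6*x)/16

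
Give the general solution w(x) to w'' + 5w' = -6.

w = C2 - 6*x/5 + C1*exp(-5*x)

Characteristic equation r² + 5r = 0 factors as (r + 5)r = 0, so r = -5, 0.
Hence w_h = C1*exp(-5*x) + C2.
Since 0 is a characteristic root (multiplicity 1), multiply the polynomial trial by x: try w_p = A0*x. Substituting and matching coefficients of each power of x gives A0 = -6/5, so w_p = -6*x/5.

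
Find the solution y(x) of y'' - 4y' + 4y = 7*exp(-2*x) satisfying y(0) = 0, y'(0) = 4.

Characteristic equation r² - 4r + 4 = 0 has discriminant (-4)² - 4·(4) = 0, so r = 2 is a repeated root.
Hence y_h = (C1 + C2*x)*exp(2*x).
Try y_p = A*exp(-2*x). Substituting into the equation and dividing by exp(-2*x) gives A = 7/16, so y_p = 7*exp(-2*x)/16.
General solution: y = 7*exp(-2*x)/16 + C1*exp(2*x) + C2*x*exp(2*x).
Apply the initial conditions: y(0) = 7/16 + C1 = 0 and y'(0) = -7/8 + C2 + 2*C1 = 4. Solving gives C1 = -7/16, C2 = 23/4.

y = -7*exp(2*x)/16 + 7*exp(-2*x)/16 + 23*x*exp(2*x)/4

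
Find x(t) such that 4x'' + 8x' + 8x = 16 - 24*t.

x = 5 - 3*t + C1*cos(t)*exp(-t) + C2*exp(-t)*sin(t)

Divide through by 4: x'' + 2x' + 2x = 4 - 6*t.
Characteristic equation r² + 2r + 2 = 0 has discriminant (2)² - 4·(2) = -4 < 0, so r = -1 ± i.
Hence x_h = C1*cos(t)*exp(-t) + C2*exp(-t)*sin(t).
For the particular solution try x_p = A0 + A1*t. Substituting and matching coefficients of each power of t gives A0 = 5, A1 = -3, so x_p = 5 - 3*t.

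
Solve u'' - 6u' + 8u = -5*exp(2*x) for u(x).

u = C1*exp(2*x) + C2*exp(4*x) + 5*x*exp(2*x)/2

Characteristic equation r² - 6r + 8 = 0 factors as (r - 2)(r - 4) = 0, so r = 2, 4.
Hence u_h = C1*exp(2*x) + C2*exp(4*x).
Since exp(2*x) solves the homogeneous equation (r = 2 is a root of multiplicity 1), multiply the trial by x. Try u_p = A*x*exp(2*x). Substituting into the equation and dividing by exp(2*x) gives A = 5/2, so u_p = 5*x*exp(2*x)/2.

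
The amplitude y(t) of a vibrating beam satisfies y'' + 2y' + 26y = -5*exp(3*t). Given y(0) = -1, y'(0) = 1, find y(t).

Characteristic equation r² + 2r + 26 = 0 has discriminant (2)² - 4·(26) = -100 < 0, so r = -1 ± 5i.
Hence y_h = C1*cos(5*t)*exp(-t) + C2*exp(-t)*sin(5*t).
Try y_p = A*exp(3*t). Substituting into the equation and dividing by exp(3*t) gives A = -5/41, so y_p = -5*exp(3*t)/41.
General solution: y = -5*exp(3*t)/41 + C1*cos(5*t)*exp(-t) + C2*exp(-t)*sin(5*t).
Apply the initial conditions: y(0) = -5/41 + C1 = -1 and y'(0) = -15/41 - C1 + 5*C2 = 1. Solving gives C1 = -36/41, C2 = 4/41.

y = -5*exp(3*t)/41 - 36*cos(5*t)*exp(-t)/41 + 4*exp(-t)*sin(5*t)/41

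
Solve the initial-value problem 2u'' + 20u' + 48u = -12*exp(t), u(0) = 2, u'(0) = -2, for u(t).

Divide through by 2: u'' + 10u' + 24u = -6*exp(t).
Characteristic equation r² + 10r + 24 = 0 factors as (r + 6)(r + 4) = 0, so r = -6, -4.
Hence u_h = C1*exp(-6*t) + C2*exp(-4*t).
Try u_p = A*exp(t). Substituting into the equation and dividing by exp(t) gives A = -6/35, so u_p = -6*exp(t)/35.
General solution: u = -6*exp(t)/35 + C1*exp(-6*t) + C2*exp(-4*t).
Apply the initial conditions: u(0) = -6/35 + C1 + C2 = 2 and u'(0) = -6/35 - 6*C1 - 4*C2 = -2. Solving gives C1 = -24/7, C2 = 28/5.

u = -24*exp(-6*t)/7 - 6*exp(t)/35 + 28*exp(-4*t)/5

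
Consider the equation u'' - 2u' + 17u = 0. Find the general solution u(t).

Characteristic equation r² - 2r + 17 = 0 has discriminant (-2)² - 4·(17) = -64 < 0, so r = 1 ± 4i.
Hence u_h = C1*cos(4*t)*exp(t) + C2*exp(t)*sin(4*t).

u = C1*cos(4*t)*exp(t) + C2*exp(t)*sin(4*t)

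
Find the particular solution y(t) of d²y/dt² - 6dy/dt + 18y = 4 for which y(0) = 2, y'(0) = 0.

y = 2/9 - 16*exp(3*t)*sin(3*t)/9 + 16*cos(3*t)*exp(3*t)/9

Characteristic equation r² - 6r + 18 = 0 has discriminant (-6)² - 4·(18) = -36 < 0, so r = 3 ± 3i.
Hence y_h = C1*cos(3*t)*exp(3*t) + C2*exp(3*t)*sin(3*t).
For the particular solution try y_p = A0. Substituting and matching coefficients of each power of t gives A0 = 2/9, so y_p = 2/9.
General solution: y = 2/9 + C1*cos(3*t)*exp(3*t) + C2*exp(3*t)*sin(3*t).
Apply the initial conditions: y(0) = 2/9 + C1 = 2 and y'(0) = 3*C1 + 3*C2 = 0. Solving gives C1 = 16/9, C2 = -16/9.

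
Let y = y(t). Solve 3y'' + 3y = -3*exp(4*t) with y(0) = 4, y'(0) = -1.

y = -13*sin(t)/17 - exp(4*t)/17 + 69*cos(t)/17

Divide through by 3: y'' + y = -exp(4*t).
Characteristic equation r² + 1 = 0 has discriminant (0)² - 4·(1) = -4 < 0, so r = ± i.
Hence y_h = C1*cos(t) + C2*sin(t).
Try y_p = A*exp(4*t). Substituting into the equation and dividing by exp(4*t) gives A = -1/17, so y_p = -exp(4*t)/17.
General solution: y = -exp(4*t)/17 + C1*cos(t) + C2*sin(t).
Apply the initial conditions: y(0) = -1/17 + C1 = 4 and y'(0) = -4/17 + C2 = -1. Solving gives C1 = 69/17, C2 = -13/17.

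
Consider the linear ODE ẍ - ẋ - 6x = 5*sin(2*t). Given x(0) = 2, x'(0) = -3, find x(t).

Characteristic equation r² - r - 6 = 0 factors as (r - 3)(r + 2) = 0, so r = 3, -2.
Hence x_h = C1*exp(3*t) + C2*exp(-2*t).
Try x_p = A*cos(2*t) + B*sin(2*t). Substituting and equating the coefficients of cos(2t) and sin(2t) gives A = 5/52, B = -25/52, so x_p = -25*sin(2*t)/52 + 5*cos(2*t)/52.
General solution: x = -25*sin(2*t)/52 + 5*cos(2*t)/52 + C1*exp(3*t) + C2*exp(-2*t).
Apply the initial conditions: x(0) = 5/52 + C1 + C2 = 2 and x'(0) = -25/26 - 2*C2 + 3*C1 = -3. Solving gives C1 = 23/65, C2 = 31/20.

x = -25*sin(2*t)/52 + 5*cos(2*t)/52 + 23*exp(3*t)/65 + 31*exp(-2*t)/20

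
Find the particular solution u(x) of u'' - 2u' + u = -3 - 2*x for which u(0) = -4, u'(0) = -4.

u = -7 - 2*x + 3*exp(x) - 5*x*exp(x)

Characteristic equation r² - 2r + 1 = 0 has discriminant (-2)² - 4·(1) = 0, so r = 1 is a repeated root.
Hence u_h = (C1 + C2*x)*exp(x).
For the particular solution try u_p = A0 + A1*x. Substituting and matching coefficients of each power of x gives A0 = -7, A1 = -2, so u_p = -7 - 2*x.
General solution: u = -7 - 2*x + C1*exp(x) + C2*x*exp(x).
Apply the initial conditions: u(0) = -7 + C1 = -4 and u'(0) = -2 + C1 + C2 = -4. Solving gives C1 = 3, C2 = -5.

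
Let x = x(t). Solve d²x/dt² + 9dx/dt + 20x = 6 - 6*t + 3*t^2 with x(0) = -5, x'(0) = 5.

Characteristic equation r² + 9r + 20 = 0 factors as (r + 5)(r + 4) = 0, so r = -5, -4.
Hence x_h = C1*exp(-5*t) + C2*exp(-4*t).
For the particular solution try x_p = A0 + A1*t + A2*t^2. Substituting and matching coefficients of each power of t gives A0 = 1923/4000, A1 = -87/200, A2 = 3/20, so x_p = 1923/4000 - 87*t/200 + 3*t^2/20.
General solution: x = 1923/4000 - 87*t/200 + 3*t^2/20 + C1*exp(-5*t) + C2*exp(-4*t).
Apply the initial conditions: x(0) = 1923/4000 + C1 + C2 = -5 and x'(0) = -87/200 - 5*C1 - 4*C2 = 5. Solving gives C1 = 2061/125, C2 = -703/32.

x = 1923/4000 - 703*exp(-4*t)/32 - 87*t/200 + 3*t**2/20 + 2061*exp(-5*t)/125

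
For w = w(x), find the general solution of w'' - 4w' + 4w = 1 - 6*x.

Characteristic equation r² - 4r + 4 = 0 has discriminant (-4)² - 4·(4) = 0, so r = 2 is a repeated root.
Hence w_h = (C1 + C2*x)*exp(2*x).
For the particular solution try w_p = A0 + A1*x. Substituting and matching coefficients of each power of x gives A0 = -5/4, A1 = -3/2, so w_p = -5/4 - 3*x/2.

w = -5/4 - 3*x/2 + C1*exp(2*x) + C2*x*exp(2*x)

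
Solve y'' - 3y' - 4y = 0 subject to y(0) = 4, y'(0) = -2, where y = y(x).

Characteristic equation r² - 3r - 4 = 0 factors as (r + 1)(r - 4) = 0, so r = -1, 4.
Hence y_h = C1*exp(-x) + C2*exp(4*x).
Apply the initial conditions: y(0) = C1 + C2 = 4 and y'(0) = -C1 + 4*C2 = -2. Solving gives C1 = 18/5, C2 = 2/5.

y = 2*exp(4*x)/5 + 18*exp(-x)/5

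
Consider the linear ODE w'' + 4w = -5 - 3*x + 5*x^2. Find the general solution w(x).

Characteristic equation r² + 4 = 0 has discriminant (0)² - 4·(4) = -16 < 0, so r = ± 2i.
Hence w_h = C1*cos(2*x) + C2*sin(2*x).
For the particular solution try w_p = A0 + A1*x + A2*x^2. Substituting and matching coefficients of each power of x gives A0 = -15/8, A1 = -3/4, A2 = 5/4, so w_p = -15/8 - 3*x/4 + 5*x^2/4.

w = -15/8 - 3*x/4 + 5*x**2/4 + C1*cos(2*x) + C2*sin(2*x)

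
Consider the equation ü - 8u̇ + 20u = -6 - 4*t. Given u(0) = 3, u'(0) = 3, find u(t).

u = -19/50 - t/5 - 129*exp(4*t)*sin(2*t)/25 + 169*cos(2*t)*exp(4*t)/50

Characteristic equation r² - 8r + 20 = 0 has discriminant (-8)² - 4·(20) = -16 < 0, so r = 4 ± 2i.
Hence u_h = C1*cos(2*t)*exp(4*t) + C2*exp(4*t)*sin(2*t).
For the particular solution try u_p = A0 + A1*t. Substituting and matching coefficients of each power of t gives A0 = -19/50, A1 = -1/5, so u_p = -19/50 - t/5.
General solution: u = -19/50 - t/5 + C1*cos(2*t)*exp(4*t) + C2*exp(4*t)*sin(2*t).
Apply the initial conditions: u(0) = -19/50 + C1 = 3 and u'(0) = -1/5 + 2*C2 + 4*C1 = 3. Solving gives C1 = 169/50, C2 = -129/25.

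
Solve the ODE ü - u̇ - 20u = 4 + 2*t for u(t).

u = -39/200 - t/10 + C1*exp(-4*t) + C2*exp(5*t)

Characteristic equation r² - r - 20 = 0 factors as (r + 4)(r - 5) = 0, so r = -4, 5.
Hence u_h = C1*exp(-4*t) + C2*exp(5*t).
For the particular solution try u_p = A0 + A1*t. Substituting and matching coefficients of each power of t gives A0 = -39/200, A1 = -1/10, so u_p = -39/200 - t/10.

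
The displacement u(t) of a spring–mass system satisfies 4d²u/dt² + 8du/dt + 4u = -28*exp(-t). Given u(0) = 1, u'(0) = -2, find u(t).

u = -t*exp(-t) - 7*t**2*exp(-t)/2 + exp(-t)

Divide through by 4: u'' + 2u' + u = -7*exp(-t).
Characteristic equation r² + 2r + 1 = 0 has discriminant (2)² - 4·(1) = 0, so r = -1 is a repeated root.
Hence u_h = (C1 + C2*t)*exp(-t).
Since exp(-t) solves the homogeneous equation (r = -1 is a root of multiplicity 2), multiply the trial by t^2. Try u_p = A*t^2*exp(-t). Substituting into the equation and dividing by exp(-t) gives A = -7/2, so u_p = -7*t^2*exp(-t)/2.
General solution: u = C1*exp(-t) - 7*t^2*exp(-t)/2 + C2*t*exp(-t).
Apply the initial conditions: u(0) = C1 = 1 and u'(0) = C2 - C1 = -2. Solving gives C1 = 1, C2 = -1.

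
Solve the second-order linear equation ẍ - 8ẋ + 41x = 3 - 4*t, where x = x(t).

x = 91/1681 - 4*t/41 + C1*cos(5*t)*exp(4*t) + C2*exp(4*t)*sin(5*t)

Characteristic equation r² - 8r + 41 = 0 has discriminant (-8)² - 4·(41) = -100 < 0, so r = 4 ± 5i.
Hence x_h = C1*cos(5*t)*exp(4*t) + C2*exp(4*t)*sin(5*t).
For the particular solution try x_p = A0 + A1*t. Substituting and matching coefficients of each power of t gives A0 = 91/1681, A1 = -4/41, so x_p = 91/1681 - 4*t/41.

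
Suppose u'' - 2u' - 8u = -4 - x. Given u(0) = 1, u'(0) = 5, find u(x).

Characteristic equation r² - 2r - 8 = 0 factors as (r - 4)(r + 2) = 0, so r = 4, -2.
Hence u_h = C1*exp(4*x) + C2*exp(-2*x).
For the particular solution try u_p = A0 + A1*x. Substituting and matching coefficients of each power of x gives A0 = 15/32, A1 = 1/8, so u_p = 15/32 + x/8.
General solution: u = 15/32 + x/8 + C1*exp(4*x) + C2*exp(-2*x).
Apply the initial conditions: u(0) = 15/32 + C1 + C2 = 1 and u'(0) = 1/8 - 2*C2 + 4*C1 = 5. Solving gives C1 = 95/96, C2 = -11/24.

u = 15/32 - 11*exp(-2*x)/24 + x/8 + 95*exp(4*x)/96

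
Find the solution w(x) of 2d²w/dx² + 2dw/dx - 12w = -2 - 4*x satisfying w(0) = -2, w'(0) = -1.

Divide through by 2: w'' + w' - 6w = -1 - 2*x.
Characteristic equation r² + r - 6 = 0 factors as (r - 2)(r + 3) = 0, so r = 2, -3.
Hence w_h = C1*exp(2*x) + C2*exp(-3*x).
For the particular solution try w_p = A0 + A1*x. Substituting and matching coefficients of each power of x gives A0 = 2/9, A1 = 1/3, so w_p = 2/9 + x/3.
General solution: w = 2/9 + x/3 + C1*exp(2*x) + C2*exp(-3*x).
Apply the initial conditions: w(0) = 2/9 + C1 + C2 = -2 and w'(0) = 1/3 - 3*C2 + 2*C1 = -1. Solving gives C1 = -8/5, C2 = -28/45.

w = 2/9 - 28*exp(-3*x)/45 - 8*exp(2*x)/5 + x/3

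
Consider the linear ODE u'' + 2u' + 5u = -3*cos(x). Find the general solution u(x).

Characteristic equation r² + 2r + 5 = 0 has discriminant (2)² - 4·(5) = -16 < 0, so r = -1 ± 2i.
Hence u_h = C1*cos(2*x)*exp(-x) + C2*exp(-x)*sin(2*x).
Try u_p = A*cos(x) + B*sin(x). Substituting and equating the coefficients of cos(x) and sin(x) gives A = -3/5, B = -3/10, so u_p = -3*cos(x)/5 - 3*sin(x)/10.

u = -3*cos(x)/5 - 3*sin(x)/10 + C1*cos(2*x)*exp(-x) + C2*exp(-x)*sin(2*x)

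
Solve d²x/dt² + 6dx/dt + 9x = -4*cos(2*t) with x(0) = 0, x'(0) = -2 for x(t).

Characteristic equation r² + 6r + 9 = 0 has discriminant (6)² - 4·(9) = 0, so r = -3 is a repeated root.
Hence x_h = (C1 + C2*t)*exp(-3*t).
Try x_p = A*cos(2*t) + B*sin(2*t). Substituting and equating the coefficients of cos(2t) and sin(2t) gives A = -20/169, B = -48/169, so x_p = -48*sin(2*t)/169 - 20*cos(2*t)/169.
General solution: x = -48*sin(2*t)/169 - 20*cos(2*t)/169 + C1*exp(-3*t) + C2*t*exp(-3*t).
Apply the initial conditions: x(0) = -20/169 + C1 = 0 and x'(0) = -96/169 + C2 - 3*C1 = -2. Solving gives C1 = 20/169, C2 = -14/13.

x = -48*sin(2*t)/169 - 20*cos(2*t)/169 + 20*exp(-3*t)/169 - 14*t*exp(-3*t)/13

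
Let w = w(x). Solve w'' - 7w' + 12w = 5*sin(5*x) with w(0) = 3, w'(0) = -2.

w = -426*exp(4*x)/41 - 65*sin(5*x)/1394 + 175*cos(5*x)/1394 + 451*exp(3*x)/34

Characteristic equation r² - 7r + 12 = 0 factors as (r - 4)(r - 3) = 0, so r = 4, 3.
Hence w_h = C1*exp(4*x) + C2*exp(3*x).
Try w_p = A*cos(5*x) + B*sin(5*x). Substituting and equating the coefficients of cos(5x) and sin(5x) gives A = 175/1394, B = -65/1394, so w_p = -65*sin(5*x)/1394 + 175*cos(5*x)/1394.
General solution: w = -65*sin(5*x)/1394 + 175*cos(5*x)/1394 + C1*exp(4*x) + C2*exp(3*x).
Apply the initial conditions: w(0) = 175/1394 + C1 + C2 = 3 and w'(0) = -325/1394 + 3*C2 + 4*C1 = -2. Solving gives C1 = -426/41, C2 = 451/34.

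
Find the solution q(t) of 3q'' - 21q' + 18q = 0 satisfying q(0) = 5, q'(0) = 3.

Divide through by 3: q'' - 7q' + 6q = 0.
Characteristic equation r² - 7r + 6 = 0 factors as (r - 1)(r - 6) = 0, so r = 1, 6.
Hence q_h = C1*exp(t) + C2*exp(6*t).
Apply the initial conditions: q(0) = C1 + C2 = 5 and q'(0) = C1 + 6*C2 = 3. Solving gives C1 = 27/5, C2 = -2/5.

q = -2*exp(6*t)/5 + 27*exp(t)/5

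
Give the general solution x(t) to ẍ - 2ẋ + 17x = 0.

x = C1*cos(4*t)*exp(t) + C2*exp(t)*sin(4*t)

Characteristic equation r² - 2r + 17 = 0 has discriminant (-2)² - 4·(17) = -64 < 0, so r = 1 ± 4i.
Hence x_h = C1*cos(4*t)*exp(t) + C2*exp(t)*sin(4*t).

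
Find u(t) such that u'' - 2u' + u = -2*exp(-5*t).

u = -exp(-5*t)/18 + C1*exp(t) + C2*t*exp(t)

Characteristic equation r² - 2r + 1 = 0 has discriminant (-2)² - 4·(1) = 0, so r = 1 is a repeated root.
Hence u_h = (C1 + C2*t)*exp(t).
Try u_p = A*exp(-5*t). Substituting into the equation and dividing by exp(-5*t) gives A = -1/18, so u_p = -exp(-5*t)/18.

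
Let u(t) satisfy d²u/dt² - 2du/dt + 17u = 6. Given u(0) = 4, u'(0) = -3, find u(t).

u = 6/17 - 113*exp(t)*sin(4*t)/68 + 62*cos(4*t)*exp(t)/17

Characteristic equation r² - 2r + 17 = 0 has discriminant (-2)² - 4·(17) = -64 < 0, so r = 1 ± 4i.
Hence u_h = C1*cos(4*t)*exp(t) + C2*exp(t)*sin(4*t).
For the particular solution try u_p = A0. Substituting and matching coefficients of each power of t gives A0 = 6/17, so u_p = 6/17.
General solution: u = 6/17 + C1*cos(4*t)*exp(t) + C2*exp(t)*sin(4*t).
Apply the initial conditions: u(0) = 6/17 + C1 = 4 and u'(0) = C1 + 4*C2 = -3. Solving gives C1 = 62/17, C2 = -113/68.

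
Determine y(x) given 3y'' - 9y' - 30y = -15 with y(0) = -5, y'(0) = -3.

Divide through by 3: y'' - 3y' - 10y = -5.
Characteristic equation r² - 3r - 10 = 0 factors as (r + 2)(r - 5) = 0, so r = -2, 5.
Hence y_h = C1*exp(-2*x) + C2*exp(5*x).
For the particular solution try y_p = A0. Substituting and matching coefficients of each power of x gives A0 = 1/2, so y_p = 1/2.
General solution: y = 1/2 + C1*exp(-2*x) + C2*exp(5*x).
Apply the initial conditions: y(0) = 1/2 + C1 + C2 = -5 and y'(0) = -2*C1 + 5*C2 = -3. Solving gives C1 = -7/2, C2 = -2.

y = 1/2 - 2*exp(5*x) - 7*exp(-2*x)/2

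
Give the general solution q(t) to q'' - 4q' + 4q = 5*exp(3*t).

Characteristic equation r² - 4r + 4 = 0 has discriminant (-4)² - 4·(4) = 0, so r = 2 is a repeated root.
Hence q_h = (C1 + C2*t)*exp(2*t).
Try q_p = A*exp(3*t). Substituting into the equation and dividing by exp(3*t) gives A = 5, so q_p = 5*exp(3*t).

q = 5*exp(3*t) + C1*exp(2*t) + C2*t*exp(2*t)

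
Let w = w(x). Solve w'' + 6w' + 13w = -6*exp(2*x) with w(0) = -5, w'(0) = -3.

Characteristic equation r² + 6r + 13 = 0 has discriminant (6)² - 4·(13) = -16 < 0, so r = -3 ± 2i.
Hence w_h = C1*cos(2*x)*exp(-3*x) + C2*exp(-3*x)*sin(2*x).
Try w_p = A*exp(2*x). Substituting into the equation and dividing by exp(2*x) gives A = -6/29, so w_p = -6*exp(2*x)/29.
General solution: w = -6*exp(2*x)/29 + C1*cos(2*x)*exp(-3*x) + C2*exp(-3*x)*sin(2*x).
Apply the initial conditions: w(0) = -6/29 + C1 = -5 and w'(0) = -12/29 - 3*C1 + 2*C2 = -3. Solving gives C1 = -139/29, C2 = -246/29.

w = -6*exp(2*x)/29 - 246*exp(-3*x)*sin(2*x)/29 - 139*cos(2*x)*exp(-3*x)/29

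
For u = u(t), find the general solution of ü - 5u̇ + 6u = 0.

Characteristic equation r² - 5r + 6 = 0 factors as (r - 2)(r - 3) = 0, so r = 2, 3.
Hence u_h = C1*exp(2*t) + C2*exp(3*t).

u = C1*exp(2*t) + C2*exp(3*t)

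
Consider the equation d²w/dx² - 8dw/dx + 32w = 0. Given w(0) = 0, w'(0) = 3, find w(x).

w = 3*exp(4*x)*sin(4*x)/4

Characteristic equation r² - 8r + 32 = 0 has discriminant (-8)² - 4·(32) = -64 < 0, so r = 4 ± 4i.
Hence w_h = C1*cos(4*x)*exp(4*x) + C2*exp(4*x)*sin(4*x).
Apply the initial conditions: w(0) = C1 = 0 and w'(0) = 4*C1 + 4*C2 = 3. Solving gives C1 = 0, C2 = 3/4.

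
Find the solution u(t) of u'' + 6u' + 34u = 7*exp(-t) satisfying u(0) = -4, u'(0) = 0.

u = 7*exp(-t)/29 - 362*exp(-3*t)*sin(5*t)/145 - 123*cos(5*t)*exp(-3*t)/29

Characteristic equation r² + 6r + 34 = 0 has discriminant (6)² - 4·(34) = -100 < 0, so r = -3 ± 5i.
Hence u_h = C1*cos(5*t)*exp(-3*t) + C2*exp(-3*t)*sin(5*t).
Try u_p = A*exp(-t). Substituting into the equation and dividing by exp(-t) gives A = 7/29, so u_p = 7*exp(-t)/29.
General solution: u = 7*exp(-t)/29 + C1*cos(5*t)*exp(-3*t) + C2*exp(-3*t)*sin(5*t).
Apply the initial conditions: u(0) = 7/29 + C1 = -4 and u'(0) = -7/29 - 3*C1 + 5*C2 = 0. Solving gives C1 = -123/29, C2 = -362/145.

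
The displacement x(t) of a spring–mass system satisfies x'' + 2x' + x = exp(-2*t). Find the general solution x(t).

Characteristic equation r² + 2r + 1 = 0 has discriminant (2)² - 4·(1) = 0, so r = -1 is a repeated root.
Hence x_h = (C1 + C2*t)*exp(-t).
Try x_p = A*exp(-2*t). Substituting into the equation and dividing by exp(-2*t) gives A = 1, so x_p = exp(-2*t).

x = C1*exp(-t) + C2*t*exp(-t) + exp(-2*t)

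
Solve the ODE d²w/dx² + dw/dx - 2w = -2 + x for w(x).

w = 3/4 - x/2 + C1*exp(x) + C2*exp(-2*x)

Characteristic equation r² + r - 2 = 0 factors as (r - 1)(r + 2) = 0, so r = 1, -2.
Hence w_h = C1*exp(x) + C2*exp(-2*x).
For the particular solution try w_p = A0 + A1*x. Substituting and matching coefficients of each power of x gives A0 = 3/4, A1 = -1/2, so w_p = 3/4 - x/2.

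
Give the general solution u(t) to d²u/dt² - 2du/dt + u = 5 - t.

u = 3 - t + C1*exp(t) + C2*t*exp(t)

Characteristic equation r² - 2r + 1 = 0 has discriminant (-2)² - 4·(1) = 0, so r = 1 is a repeated root.
Hence u_h = (C1 + C2*t)*exp(t).
For the particular solution try u_p = A0 + A1*t. Substituting and matching coefficients of each power of t gives A0 = 3, A1 = -1, so u_p = 3 - t.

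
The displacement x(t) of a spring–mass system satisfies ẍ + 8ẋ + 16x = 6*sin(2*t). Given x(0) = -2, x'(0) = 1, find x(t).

x = -44*exp(-4*t)/25 - 6*cos(2*t)/25 + 9*sin(2*t)/50 - 32*t*exp(-4*t)/5

Characteristic equation r² + 8r + 16 = 0 has discriminant (8)² - 4·(16) = 0, so r = -4 is a repeated root.
Hence x_h = (C1 + C2*t)*exp(-4*t).
Try x_p = A*cos(2*t) + B*sin(2*t). Substituting and equating the coefficients of cos(2t) and sin(2t) gives A = -6/25, B = 9/50, so x_p = -6*cos(2*t)/25 + 9*sin(2*t)/50.
General solution: x = -6*cos(2*t)/25 + 9*sin(2*t)/50 + C1*exp(-4*t) + C2*t*exp(-4*t).
Apply the initial conditions: x(0) = -6/25 + C1 = -2 and x'(0) = 9/25 + C2 - 4*C1 = 1. Solving gives C1 = -44/25, C2 = -32/5.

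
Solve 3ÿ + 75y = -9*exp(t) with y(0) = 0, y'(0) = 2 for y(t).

Divide through by 3: y'' + 25y = -3*exp(t).
Characteristic equation r² + 25 = 0 has discriminant (0)² - 4·(25) = -100 < 0, so r = ± 5i.
Hence y_h = C1*cos(5*t) + C2*sin(5*t).
Try y_p = A*exp(t). Substituting into the equation and dividing by exp(t) gives A = -3/26, so y_p = -3*exp(t)/26.
General solution: y = -3*exp(t)/26 + C1*cos(5*t) + C2*sin(5*t).
Apply the initial conditions: y(0) = -3/26 + C1 = 0 and y'(0) = -3/26 + 5*C2 = 2. Solving gives C1 = 3/26, C2 = 11/26.

y = -3*exp(t)/26 + 3*cos(5*t)/26 + 11*sin(5*t)/26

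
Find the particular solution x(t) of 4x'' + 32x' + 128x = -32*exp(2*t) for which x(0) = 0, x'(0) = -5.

Divide through by 4: x'' + 8x' + 32x = -8*exp(2*t).
Characteristic equation r² + 8r + 32 = 0 has discriminant (8)² - 4·(32) = -64 < 0, so r = -4 ± 4i.
Hence x_h = C1*cos(4*t)*exp(-4*t) + C2*exp(-4*t)*sin(4*t).
Try x_p = A*exp(2*t). Substituting into the equation and dividing by exp(2*t) gives A = -2/13, so x_p = -2*exp(2*t)/13.
General solution: x = -2*exp(2*t)/13 + C1*cos(4*t)*exp(-4*t) + C2*exp(-4*t)*sin(4*t).
Apply the initial conditions: x(0) = -2/13 + C1 = 0 and x'(0) = -4/13 - 4*C1 + 4*C2 = -5. Solving gives C1 = 2/13, C2 = -53/52.

x = -2*exp(2*t)/13 - 53*exp(-4*t)*sin(4*t)/52 + 2*cos(4*t)*exp(-4*t)/13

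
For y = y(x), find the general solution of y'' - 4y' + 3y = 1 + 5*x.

Characteristic equation r² - 4r + 3 = 0 factors as (r - 1)(r - 3) = 0, so r = 1, 3.
Hence y_h = C1*exp(x) + C2*exp(3*x).
For the particular solution try y_p = A0 + A1*x. Substituting and matching coefficients of each power of x gives A0 = 23/9, A1 = 5/3, so y_p = 23/9 + 5*x/3.

y = 23/9 + 5*x/3 + C1*exp(x) + C2*exp(3*x)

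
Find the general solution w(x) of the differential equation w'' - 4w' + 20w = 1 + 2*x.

w = 7/100 + x/10 + C1*cos(4*x)*exp(2*x) + C2*exp(2*x)*sin(4*x)

Characteristic equation r² - 4r + 20 = 0 has discriminant (-4)² - 4·(20) = -64 < 0, so r = 2 ± 4i.
Hence w_h = C1*cos(4*x)*exp(2*x) + C2*exp(2*x)*sin(4*x).
For the particular solution try w_p = A0 + A1*x. Substituting and matching coefficients of each power of x gives A0 = 7/100, A1 = 1/10, so w_p = 7/100 + x/10.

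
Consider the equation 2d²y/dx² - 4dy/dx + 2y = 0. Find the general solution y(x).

Divide through by 2: y'' - 2y' + y = 0.
Characteristic equation r² - 2r + 1 = 0 has discriminant (-2)² - 4·(1) = 0, so r = 1 is a repeated root.
Hence y_h = (C1 + C2*x)*exp(x).

y = C1*exp(x) + C2*x*exp(x)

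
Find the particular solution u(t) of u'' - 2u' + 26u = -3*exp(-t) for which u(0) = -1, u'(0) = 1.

u = -3*exp(-t)/29 - 26*cos(5*t)*exp(t)/29 + 52*exp(t)*sin(5*t)/145

Characteristic equation r² - 2r + 26 = 0 has discriminant (-2)² - 4·(26) = -100 < 0, so r = 1 ± 5i.
Hence u_h = C1*cos(5*t)*exp(t) + C2*exp(t)*sin(5*t).
Try u_p = A*exp(-t). Substituting into the equation and dividing by exp(-t) gives A = -3/29, so u_p = -3*exp(-t)/29.
General solution: u = -3*exp(-t)/29 + C1*cos(5*t)*exp(t) + C2*exp(t)*sin(5*t).
Apply the initial conditions: u(0) = -3/29 + C1 = -1 and u'(0) = 3/29 + C1 + 5*C2 = 1. Solving gives C1 = -26/29, C2 = 52/145.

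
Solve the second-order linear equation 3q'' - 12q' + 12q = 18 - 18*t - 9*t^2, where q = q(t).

q = -9/8 - 3*t - 3*t**2/4 + C1*exp(2*t) + C2*t*exp(2*t)

Divide through by 3: q'' - 4q' + 4q = 6 - 6*t - 3*t^2.
Characteristic equation r² - 4r + 4 = 0 has discriminant (-4)² - 4·(4) = 0, so r = 2 is a repeated root.
Hence q_h = (C1 + C2*t)*exp(2*t).
For the particular solution try q_p = A0 + A1*t + A2*t^2. Substituting and matching coefficients of each power of t gives A0 = -9/8, A1 = -3, A2 = -3/4, so q_p = -9/8 - 3*t - 3*t^2/4.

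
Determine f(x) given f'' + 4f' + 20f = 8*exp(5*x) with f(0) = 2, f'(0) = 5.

Characteristic equation r² + 4r + 20 = 0 has discriminant (4)² - 4·(20) = -64 < 0, so r = -2 ± 4i.
Hence f_h = C1*cos(4*x)*exp(-2*x) + C2*exp(-2*x)*sin(4*x).
Try f_p = A*exp(5*x). Substituting into the equation and dividing by exp(5*x) gives A = 8/65, so f_p = 8*exp(5*x)/65.
General solution: f = 8*exp(5*x)/65 + C1*cos(4*x)*exp(-2*x) + C2*exp(-2*x)*sin(4*x).
Apply the initial conditions: f(0) = 8/65 + C1 = 2 and f'(0) = 8/13 - 2*C1 + 4*C2 = 5. Solving gives C1 = 122/65, C2 = 529/260.

f = 8*exp(5*x)/65 + 122*cos(4*x)*exp(-2*x)/65 + 529*exp(-2*x)*sin(4*x)/260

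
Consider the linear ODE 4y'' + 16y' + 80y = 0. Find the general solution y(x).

y = C1*cos(4*x)*exp(-2*x) + C2*exp(-2*x)*sin(4*x)

Divide through by 4: y'' + 4y' + 20y = 0.
Characteristic equation r² + 4r + 20 = 0 has discriminant (4)² - 4·(20) = -64 < 0, so r = -2 ± 4i.
Hence y_h = C1*cos(4*x)*exp(-2*x) + C2*exp(-2*x)*sin(4*x).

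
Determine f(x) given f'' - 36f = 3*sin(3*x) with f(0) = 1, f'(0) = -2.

f = -sin(3*x)/15 + 7*exp(6*x)/20 + 13*exp(-6*x)/20

Characteristic equation r² - 36 = 0 factors as (r - 6)(r + 6) = 0, so r = 6, -6.
Hence f_h = C1*exp(6*x) + C2*exp(-6*x).
Try f_p = A*cos(3*x) + B*sin(3*x). Substituting and equating the coefficients of cos(3x) and sin(3x) gives A = 0, B = -1/15, so f_p = -sin(3*x)/15.
General solution: f = -sin(3*x)/15 + C1*exp(6*x) + C2*exp(-6*x).
Apply the initial conditions: f(0) = C1 + C2 = 1 and f'(0) = -1/5 - 6*C2 + 6*C1 = -2. Solving gives C1 = 7/20, C2 = 13/20.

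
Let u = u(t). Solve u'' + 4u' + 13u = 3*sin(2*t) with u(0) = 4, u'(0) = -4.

u = -24*cos(2*t)/145 + 27*sin(2*t)/145 + 574*exp(-2*t)*sin(3*t)/435 + 604*cos(3*t)*exp(-2*t)/145

Characteristic equation r² + 4r + 13 = 0 has discriminant (4)² - 4·(13) = -36 < 0, so r = -2 ± 3i.
Hence u_h = C1*cos(3*t)*exp(-2*t) + C2*exp(-2*t)*sin(3*t).
Try u_p = A*cos(2*t) + B*sin(2*t). Substituting and equating the coefficients of cos(2t) and sin(2t) gives A = -24/145, B = 27/145, so u_p = -24*cos(2*t)/145 + 27*sin(2*t)/145.
General solution: u = -24*cos(2*t)/145 + 27*sin(2*t)/145 + C1*cos(3*t)*exp(-2*t) + C2*exp(-2*t)*sin(3*t).
Apply the initial conditions: u(0) = -24/145 + C1 = 4 and u'(0) = 54/145 - 2*C1 + 3*C2 = -4. Solving gives C1 = 604/145, C2 = 574/435.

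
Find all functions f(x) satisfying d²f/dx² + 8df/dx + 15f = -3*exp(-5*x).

f = C1*exp(-5*x) + C2*exp(-3*x) + 3*x*exp(-5*x)/2

Characteristic equation r² + 8r + 15 = 0 factors as (r + 5)(r + 3) = 0, so r = -5, -3.
Hence f_h = C1*exp(-5*x) + C2*exp(-3*x).
Since exp(-5*x) solves the homogeneous equation (r = -5 is a root of multiplicity 1), multiply the trial by x. Try f_p = A*x*exp(-5*x). Substituting into the equation and dividing by exp(-5*x) gives A = 3/2, so f_p = 3*x*exp(-5*x)/2.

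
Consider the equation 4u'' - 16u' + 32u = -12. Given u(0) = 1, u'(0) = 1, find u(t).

u = -3/8 - 7*exp(2*t)*sin(2*t)/8 + 11*cos(2*t)*exp(2*t)/8

Divide through by 4: u'' - 4u' + 8u = -3.
Characteristic equation r² - 4r + 8 = 0 has discriminant (-4)² - 4·(8) = -16 < 0, so r = 2 ± 2i.
Hence u_h = C1*cos(2*t)*exp(2*t) + C2*exp(2*t)*sin(2*t).
For the particular solution try u_p = A0. Substituting and matching coefficients of each power of t gives A0 = -3/8, so u_p = -3/8.
General solution: u = -3/8 + C1*cos(2*t)*exp(2*t) + C2*exp(2*t)*sin(2*t).
Apply the initial conditions: u(0) = -3/8 + C1 = 1 and u'(0) = 2*C1 + 2*C2 = 1. Solving gives C1 = 11/8, C2 = -7/8.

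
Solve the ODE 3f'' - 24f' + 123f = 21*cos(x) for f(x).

f = -7*sin(x)/208 + 35*cos(x)/208 + C1*cos(5*x)*exp(4*x) + C2*exp(4*x)*sin(5*x)

Divide through by 3: f'' - 8f' + 41f = 7*cos(x).
Characteristic equation r² - 8r + 41 = 0 has discriminant (-8)² - 4·(41) = -100 < 0, so r = 4 ± 5i.
Hence f_h = C1*cos(5*x)*exp(4*x) + C2*exp(4*x)*sin(5*x).
Try f_p = A*cos(x) + B*sin(x). Substituting and equating the coefficients of cos(x) and sin(x) gives A = 35/208, B = -7/208, so f_p = -7*sin(x)/208 + 35*cos(x)/208.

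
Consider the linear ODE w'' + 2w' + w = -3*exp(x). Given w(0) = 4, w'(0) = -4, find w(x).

Characteristic equation r² + 2r + 1 = 0 has discriminant (2)² - 4·(1) = 0, so r = -1 is a repeated root.
Hence w_h = (C1 + C2*x)*exp(-x).
Try w_p = A*exp(x). Substituting into the equation and dividing by exp(x) gives A = -3/4, so w_p = -3*exp(x)/4.
General solution: w = -3*exp(x)/4 + C1*exp(-x) + C2*x*exp(-x).
Apply the initial conditions: w(0) = -3/4 + C1 = 4 and w'(0) = -3/4 + C2 - C1 = -4. Solving gives C1 = 19/4, C2 = 3/2.

w = -3*exp(x)/4 + 19*exp(-x)/4 + 3*x*exp(-x)/2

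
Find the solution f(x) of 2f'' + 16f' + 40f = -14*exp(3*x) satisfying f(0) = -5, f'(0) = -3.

f = -7*exp(3*x)/53 - 585*exp(-4*x)*sin(2*x)/53 - 258*cos(2*x)*exp(-4*x)/53

Divide through by 2: f'' + 8f' + 20f = -7*exp(3*x).
Characteristic equation r² + 8r + 20 = 0 has discriminant (8)² - 4·(20) = -16 < 0, so r = -4 ± 2i.
Hence f_h = C1*cos(2*x)*exp(-4*x) + C2*exp(-4*x)*sin(2*x).
Try f_p = A*exp(3*x). Substituting into the equation and dividing by exp(3*x) gives A = -7/53, so f_p = -7*exp(3*x)/53.
General solution: f = -7*exp(3*x)/53 + C1*cos(2*x)*exp(-4*x) + C2*exp(-4*x)*sin(2*x).
Apply the initial conditions: f(0) = -7/53 + C1 = -5 and f'(0) = -21/53 - 4*C1 + 2*C2 = -3. Solving gives C1 = -258/53, C2 = -585/53.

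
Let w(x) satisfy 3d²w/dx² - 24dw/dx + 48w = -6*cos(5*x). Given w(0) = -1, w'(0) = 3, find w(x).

Divide through by 3: w'' - 8w' + 16w = -2*cos(5*x).
Characteristic equation r² - 8r + 16 = 0 has discriminant (-8)² - 4·(16) = 0, so r = 4 is a repeated root.
Hence w_h = (C1 + C2*x)*exp(4*x).
Try w_p = A*cos(5*x) + B*sin(5*x). Substituting and equating the coefficients of cos(5x) and sin(5x) gives A = 18/1681, B = 80/1681, so w_p = 18*cos(5*x)/1681 + 80*sin(5*x)/1681.
General solution: w = 18*cos(5*x)/1681 + 80*sin(5*x)/1681 + C1*exp(4*x) + C2*x*exp(4*x).
Apply the initial conditions: w(0) = 18/1681 + C1 = -1 and w'(0) = 400/1681 + C2 + 4*C1 = 3. Solving gives C1 = -1699/1681, C2 = 279/41.

w = -1699*exp(4*x)/1681 + 18*cos(5*x)/1681 + 80*sin(5*x)/1681 + 279*x*exp(4*x)/41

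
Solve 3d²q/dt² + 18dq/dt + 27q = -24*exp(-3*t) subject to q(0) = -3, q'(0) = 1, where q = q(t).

q = -3*exp(-3*t) - 8*t*exp(-3*t) - 4*t**2*exp(-3*t)

Divide through by 3: q'' + 6q' + 9q = -8*exp(-3*t).
Characteristic equation r² + 6r + 9 = 0 has discriminant (6)² - 4·(9) = 0, so r = -3 is a repeated root.
Hence q_h = (C1 + C2*t)*exp(-3*t).
Since exp(-3*t) solves the homogeneous equation (r = -3 is a root of multiplicity 2), multiply the trial by t^2. Try q_p = A*t^2*exp(-3*t). Substituting into the equation and dividing by exp(-3*t) gives A = -4, so q_p = -4*t^2*exp(-3*t).
General solution: q = C1*exp(-3*t) - 4*t^2*exp(-3*t) + C2*t*exp(-3*t).
Apply the initial conditions: q(0) = C1 = -3 and q'(0) = C2 - 3*C1 = 1. Solving gives C1 = -3, C2 = -8.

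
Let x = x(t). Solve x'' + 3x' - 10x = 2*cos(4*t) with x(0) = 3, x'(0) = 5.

Characteristic equation r² + 3r - 10 = 0 factors as (r + 5)(r - 2) = 0, so r = -5, 2.
Hence x_h = C1*exp(-5*t) + C2*exp(2*t).
Try x_p = A*cos(4*t) + B*sin(4*t). Substituting and equating the coefficients of cos(4t) and sin(4t) gives A = -13/205, B = 6/205, so x_p = -13*cos(4*t)/205 + 6*sin(4*t)/205.
General solution: x = -13*cos(4*t)/205 + 6*sin(4*t)/205 + C1*exp(-5*t) + C2*exp(2*t).
Apply the initial conditions: x(0) = -13/205 + C1 + C2 = 3 and x'(0) = 24/205 - 5*C1 + 2*C2 = 5. Solving gives C1 = 51/287, C2 = 101/35.

x = -13*cos(4*t)/205 + 6*sin(4*t)/205 + 51*exp(-5*t)/287 + 101*exp(2*t)/35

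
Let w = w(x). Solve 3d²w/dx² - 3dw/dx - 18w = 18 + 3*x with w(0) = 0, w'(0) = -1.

w = -35/36 - x/6 + 2*exp(3*x)/9 + 3*exp(-2*x)/4

Divide through by 3: w'' - w' - 6w = 6 + x.
Characteristic equation r² - r - 6 = 0 factors as (r - 3)(r + 2) = 0, so r = 3, -2.
Hence w_h = C1*exp(3*x) + C2*exp(-2*x).
For the particular solution try w_p = A0 + A1*x. Substituting and matching coefficients of each power of x gives A0 = -35/36, A1 = -1/6, so w_p = -35/36 - x/6.
General solution: w = -35/36 - x/6 + C1*exp(3*x) + C2*exp(-2*x).
Apply the initial conditions: w(0) = -35/36 + C1 + C2 = 0 and w'(0) = -1/6 - 2*C2 + 3*C1 = -1. Solving gives C1 = 2/9, C2 = 3/4.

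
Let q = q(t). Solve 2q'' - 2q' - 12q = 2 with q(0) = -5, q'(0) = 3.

q = -1/6 - 7*exp(-2*t)/2 - 4*exp(3*t)/3

Divide through by 2: q'' - q' - 6q = 1.
Characteristic equation r² - r - 6 = 0 factors as (r - 3)(r + 2) = 0, so r = 3, -2.
Hence q_h = C1*exp(3*t) + C2*exp(-2*t).
For the particular solution try q_p = A0. Substituting and matching coefficients of each power of t gives A0 = -1/6, so q_p = -1/6.
General solution: q = -1/6 + C1*exp(3*t) + C2*exp(-2*t).
Apply the initial conditions: q(0) = -1/6 + C1 + C2 = -5 and q'(0) = -2*C2 + 3*C1 = 3. Solving gives C1 = -4/3, C2 = -7/2.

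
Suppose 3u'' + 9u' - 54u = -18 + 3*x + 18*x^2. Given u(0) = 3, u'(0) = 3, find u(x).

u = 29/108 - x**2/3 - x/6 + 176*exp(3*x)/81 + 181*exp(-6*x)/324

Divide through by 3: u'' + 3u' - 18u = -6 + x + 6*x^2.
Characteristic equation r² + 3r - 18 = 0 factors as (r + 6)(r - 3) = 0, so r = -6, 3.
Hence u_h = C1*exp(-6*x) + C2*exp(3*x).
For the particular solution try u_p = A0 + A1*x + A2*x^2. Substituting and matching coefficients of each power of x gives A0 = 29/108, A1 = -1/6, A2 = -1/3, so u_p = 29/108 - x^2/3 - x/6.
General solution: u = 29/108 - x^2/3 - x/6 + C1*exp(-6*x) + C2*exp(3*x).
Apply the initial conditions: u(0) = 29/108 + C1 + C2 = 3 and u'(0) = -1/6 - 6*C1 + 3*C2 = 3. Solving gives C1 = 181/324, C2 = 176/81.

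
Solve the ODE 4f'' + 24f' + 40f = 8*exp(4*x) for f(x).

f = exp(4*x)/25 + C1*cos(x)*exp(-3*x) + C2*exp(-3*x)*sin(x)

Divide through by 4: f'' + 6f' + 10f = 2*exp(4*x).
Characteristic equation r² + 6r + 10 = 0 has discriminant (6)² - 4·(10) = -4 < 0, so r = -3 ± i.
Hence f_h = C1*cos(x)*exp(-3*x) + C2*exp(-3*x)*sin(x).
Try f_p = A*exp(4*x). Substituting into the equation and dividing by exp(4*x) gives A = 1/25, so f_p = exp(4*x)/25.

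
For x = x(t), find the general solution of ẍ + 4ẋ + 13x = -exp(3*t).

x = -exp(3*t)/34 + C1*cos(3*t)*exp(-2*t) + C2*exp(-2*t)*sin(3*t)

Characteristic equation r² + 4r + 13 = 0 has discriminant (4)² - 4·(13) = -36 < 0, so r = -2 ± 3i.
Hence x_h = C1*cos(3*t)*exp(-2*t) + C2*exp(-2*t)*sin(3*t).
Try x_p = A*exp(3*t). Substituting into the equation and dividing by exp(3*t) gives A = -1/34, so x_p = -exp(3*t)/34.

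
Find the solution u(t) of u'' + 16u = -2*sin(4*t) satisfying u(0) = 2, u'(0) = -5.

Characteristic equation r² + 16 = 0 has discriminant (0)² - 4·(16) = -64 < 0, so r = ± 4i.
Hence u_h = C1*cos(4*t) + C2*sin(4*t).
Since ±4i are characteristic roots, multiply the trial by t. Try u_p = t*(A*cos(4*t) + B*sin(4*t)). Substituting and equating the coefficients of cos(4t) and sin(4t) gives A = 1/4, B = 0, so u_p = t*cos(4*t)/4.
General solution: u = C1*cos(4*t) + C2*sin(4*t) + t*cos(4*t)/4.
Apply the initial conditions: u(0) = C1 = 2 and u'(0) = 1/4 + 4*C2 = -5. Solving gives C1 = 2, C2 = -21/16.

u = 2*cos(4*t) - 21*sin(4*t)/16 + t*cos(4*t)/4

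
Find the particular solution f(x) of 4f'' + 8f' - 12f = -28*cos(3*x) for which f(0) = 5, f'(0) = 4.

Divide through by 4: f'' + 2f' - 3f = -7*cos(3*x).
Characteristic equation r² + 2r - 3 = 0 factors as (r + 3)(r - 1) = 0, so r = -3, 1.
Hence f_h = C1*exp(-3*x) + C2*exp(x).
Try f_p = A*cos(3*x) + B*sin(3*x). Substituting and equating the coefficients of cos(3x) and sin(3x) gives A = 7/15, B = -7/30, so f_p = -7*sin(3*x)/30 + 7*cos(3*x)/15.
General solution: f = -7*sin(3*x)/30 + 7*cos(3*x)/15 + C1*exp(-3*x) + C2*exp(x).
Apply the initial conditions: f(0) = 7/15 + C1 + C2 = 5 and f'(0) = -7/10 + C2 - 3*C1 = 4. Solving gives C1 = -1/24, C2 = 183/40.

f = -7*sin(3*x)/30 - exp(-3*x)/24 + 7*cos(3*x)/15 + 183*exp(x)/40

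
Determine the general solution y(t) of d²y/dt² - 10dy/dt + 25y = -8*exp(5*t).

Characteristic equation r² - 10r + 25 = 0 has discriminant (-10)² - 4·(25) = 0, so r = 5 is a repeated root.
Hence y_h = (C1 + C2*t)*exp(5*t).
Since exp(5*t) solves the homogeneous equation (r = 5 is a root of multiplicity 2), multiply the trial by t^2. Try y_p = A*t^2*exp(5*t). Substituting into the equation and dividing by exp(5*t) gives A = -4, so y_p = -4*t^2*exp(5*t).

y = C1*exp(5*t) - 4*t**2*exp(5*t) + C2*t*exp(5*t)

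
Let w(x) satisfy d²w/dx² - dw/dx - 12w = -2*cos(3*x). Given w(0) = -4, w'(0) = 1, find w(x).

Characteristic equation r² - r - 12 = 0 factors as (r + 3)(r - 4) = 0, so r = -3, 4.
Hence w_h = C1*exp(-3*x) + C2*exp(4*x).
Try w_p = A*cos(3*x) + B*sin(3*x). Substituting and equating the coefficients of cos(3x) and sin(3x) gives A = 7/75, B = 1/75, so w_p = sin(3*x)/75 + 7*cos(3*x)/75.
General solution: w = sin(3*x)/75 + 7*cos(3*x)/75 + C1*exp(-3*x) + C2*exp(4*x).
Apply the initial conditions: w(0) = 7/75 + C1 + C2 = -4 and w'(0) = 1/25 - 3*C1 + 4*C2 = 1. Solving gives C1 = -52/21, C2 = -283/175.

w = -283*exp(4*x)/175 - 52*exp(-3*x)/21 + sin(3*x)/75 + 7*cos(3*x)/75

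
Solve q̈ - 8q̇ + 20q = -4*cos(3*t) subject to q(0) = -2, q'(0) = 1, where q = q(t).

q = -44*cos(3*t)/697 + 96*sin(3*t)/697 - 1350*cos(2*t)*exp(4*t)/697 + 5809*exp(4*t)*sin(2*t)/1394

Characteristic equation r² - 8r + 20 = 0 has discriminant (-8)² - 4·(20) = -16 < 0, so r = 4 ± 2i.
Hence q_h = C1*cos(2*t)*exp(4*t) + C2*exp(4*t)*sin(2*t).
Try q_p = A*cos(3*t) + B*sin(3*t). Substituting and equating the coefficients of cos(3t) and sin(3t) gives A = -44/697, B = 96/697, so q_p = -44*cos(3*t)/697 + 96*sin(3*t)/697.
General solution: q = -44*cos(3*t)/697 + 96*sin(3*t)/697 + C1*cos(2*t)*exp(4*t) + C2*exp(4*t)*sin(2*t).
Apply the initial conditions: q(0) = -44/697 + C1 = -2 and q'(0) = 288/697 + 2*C2 + 4*C1 = 1. Solving gives C1 = -1350/697, C2 = 5809/1394.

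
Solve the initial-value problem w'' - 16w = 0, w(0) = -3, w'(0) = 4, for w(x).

w = -exp(4*x) - 2*exp(-4*x)

Characteristic equation r² - 16 = 0 factors as (r - 4)(r + 4) = 0, so r = 4, -4.
Hence w_h = C1*exp(4*x) + C2*exp(-4*x).
Apply the initial conditions: w(0) = C1 + C2 = -3 and w'(0) = -4*C2 + 4*C1 = 4. Solving gives C1 = -1, C2 = -2.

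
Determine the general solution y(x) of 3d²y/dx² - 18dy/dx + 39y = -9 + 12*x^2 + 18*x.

y = 145/2197 + 4*x**2/13 + 126*x/169 + C1*cos(2*x)*exp(3*x) + C2*exp(3*x)*sin(2*x)

Divide through by 3: y'' - 6y' + 13y = -3 + 4*x^2 + 6*x.
Characteristic equation r² - 6r + 13 = 0 has discriminant (-6)² - 4·(13) = -16 < 0, so r = 3 ± 2i.
Hence y_h = C1*cos(2*x)*exp(3*x) + C2*exp(3*x)*sin(2*x).
For the particular solution try y_p = A0 + A1*x + A2*x^2. Substituting and matching coefficients of each power of x gives A0 = 145/2197, A1 = 126/169, A2 = 4/13, so y_p = 145/2197 + 4*x^2/13 + 126*x/169.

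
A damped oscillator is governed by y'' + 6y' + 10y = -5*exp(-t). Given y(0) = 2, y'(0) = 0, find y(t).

Characteristic equation r² + 6r + 10 = 0 has discriminant (6)² - 4·(10) = -4 < 0, so r = -3 ± i.
Hence y_h = C1*cos(t)*exp(-3*t) + C2*exp(-3*t)*sin(t).
Try y_p = A*exp(-t). Substituting into the equation and dividing by exp(-t) gives A = -1, so y_p = -exp(-t).
General solution: y = -exp(-t) + C1*cos(t)*exp(-3*t) + C2*exp(-3*t)*sin(t).
Apply the initial conditions: y(0) = -1 + C1 = 2 and y'(0) = 1 + C2 - 3*C1 = 0. Solving gives C1 = 3, C2 = 8.

y = -exp(-t) + 3*cos(t)*exp(-3*t) + 8*exp(-3*t)*sin(t)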